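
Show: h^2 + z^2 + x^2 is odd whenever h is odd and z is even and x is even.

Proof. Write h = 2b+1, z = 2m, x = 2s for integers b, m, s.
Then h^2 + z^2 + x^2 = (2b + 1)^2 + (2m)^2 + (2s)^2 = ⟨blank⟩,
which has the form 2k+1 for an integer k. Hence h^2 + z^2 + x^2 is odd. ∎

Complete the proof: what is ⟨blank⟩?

(2b + 1)^2 + (2m)^2 + (2s)^2 = 4b^2 + 4b + 4m^2 + 4s^2 + 1
= 2(2b^2 + 2b + 2m^2 + 2s^2) + 1.
Since 2b^2 + 2b + 2m^2 + 2s^2 is an integer, the sum of squares is of the form 2k+1 for an integer k.

2(2b^2 + 2b + 2m^2 + 2s^2) + 1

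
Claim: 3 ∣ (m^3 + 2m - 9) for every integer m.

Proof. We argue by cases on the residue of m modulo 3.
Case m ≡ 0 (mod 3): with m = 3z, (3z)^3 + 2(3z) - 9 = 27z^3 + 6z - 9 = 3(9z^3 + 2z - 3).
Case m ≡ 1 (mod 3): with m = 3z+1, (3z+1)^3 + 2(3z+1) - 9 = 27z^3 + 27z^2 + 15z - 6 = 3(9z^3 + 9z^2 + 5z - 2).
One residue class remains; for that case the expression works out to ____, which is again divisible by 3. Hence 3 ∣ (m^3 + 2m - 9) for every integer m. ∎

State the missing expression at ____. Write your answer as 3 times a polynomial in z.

Only m ≡ 2 (mod 3) is unaccounted for. Put m = 3z+2:
(3z+2)^3 + 2(3z+2) - 9 expands to 27z^3 + 54z^2 + 42z + 3,
and factoring out 3 leaves 3(9z^3 + 18z^2 + 14z + 1).

3(9z^3 + 18z^2 + 14z + 1)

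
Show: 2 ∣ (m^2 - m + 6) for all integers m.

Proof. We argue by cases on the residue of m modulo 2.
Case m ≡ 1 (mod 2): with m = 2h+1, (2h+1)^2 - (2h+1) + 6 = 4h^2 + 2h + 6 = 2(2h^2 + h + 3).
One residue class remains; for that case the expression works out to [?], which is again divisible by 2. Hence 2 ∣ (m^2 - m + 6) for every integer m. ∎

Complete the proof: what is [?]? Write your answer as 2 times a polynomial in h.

Only m ≡ 0 (mod 2) is unaccounted for. Put m = 2h:
(2h)^2 - (2h) + 6 expands to 4h^2 - 2h + 6,
and factoring out 2 leaves 2(2h^2 - h + 3).

2(2h^2 - h + 3)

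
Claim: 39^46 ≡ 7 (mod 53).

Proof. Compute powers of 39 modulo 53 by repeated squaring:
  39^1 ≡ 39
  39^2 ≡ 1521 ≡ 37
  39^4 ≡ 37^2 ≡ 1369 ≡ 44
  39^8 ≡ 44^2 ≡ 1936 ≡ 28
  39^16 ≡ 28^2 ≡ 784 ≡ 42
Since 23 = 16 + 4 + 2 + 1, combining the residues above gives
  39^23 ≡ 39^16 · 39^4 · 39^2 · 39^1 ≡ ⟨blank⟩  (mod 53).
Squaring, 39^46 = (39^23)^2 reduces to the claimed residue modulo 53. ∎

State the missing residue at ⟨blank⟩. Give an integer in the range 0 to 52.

22

Multiply the listed residues: 42 · 44 · 37 · 39 = 1848 → 68376 → 2666664.
Reducing modulo 53: 2666664 = 50314·53 + 22, so 39^23 ≡ 22.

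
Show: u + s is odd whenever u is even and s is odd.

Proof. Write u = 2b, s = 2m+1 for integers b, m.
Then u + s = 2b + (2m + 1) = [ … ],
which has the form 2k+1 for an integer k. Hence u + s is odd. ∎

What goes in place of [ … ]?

2(b + m) + 1

2b + (2m + 1) = 2b + 2m + 1
= 2(b + m) + 1.
Since b + m is an integer, the sum is of the form 2k+1 for an integer k.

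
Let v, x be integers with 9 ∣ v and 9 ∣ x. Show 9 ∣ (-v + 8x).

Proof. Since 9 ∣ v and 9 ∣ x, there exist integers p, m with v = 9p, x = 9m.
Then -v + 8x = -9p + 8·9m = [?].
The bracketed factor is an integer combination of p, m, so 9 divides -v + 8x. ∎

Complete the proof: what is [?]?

9(8m - p)

Pull the common 9 out of every term: -9p + 8·9m = 9(8m - p).
8m - p is an integer, which exhibits the divisibility.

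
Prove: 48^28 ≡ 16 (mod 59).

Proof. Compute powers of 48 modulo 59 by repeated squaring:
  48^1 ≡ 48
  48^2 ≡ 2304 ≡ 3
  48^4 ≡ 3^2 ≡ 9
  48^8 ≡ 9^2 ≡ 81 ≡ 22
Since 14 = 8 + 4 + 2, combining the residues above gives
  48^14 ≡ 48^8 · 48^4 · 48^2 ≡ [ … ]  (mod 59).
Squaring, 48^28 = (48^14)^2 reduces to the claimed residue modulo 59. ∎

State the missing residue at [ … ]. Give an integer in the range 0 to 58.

48^8 · 48^4 · 48^2 ≡ 22 · 9 · 3 = 594.
594 mod 59 = 4, so 48^14 ≡ 4 (mod 59).

4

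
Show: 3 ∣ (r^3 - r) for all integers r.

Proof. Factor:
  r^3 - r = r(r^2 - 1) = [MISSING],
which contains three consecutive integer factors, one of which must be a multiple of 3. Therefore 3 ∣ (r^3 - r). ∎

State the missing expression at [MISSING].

r(r^2 - 1) = r(r - 1)(r + 1) = (r - 1)r(r + 1).
These three factors are consecutive integers, so their product is divisible by 3.

(r - 1)r(r + 1)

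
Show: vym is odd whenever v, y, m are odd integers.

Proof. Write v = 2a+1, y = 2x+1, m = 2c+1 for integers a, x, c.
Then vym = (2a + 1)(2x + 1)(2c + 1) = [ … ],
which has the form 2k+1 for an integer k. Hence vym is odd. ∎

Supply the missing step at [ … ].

2(4acx + 2ac + 2ax + a + 2cx + c + x) + 1

Expanding: (2a + 1)(2x + 1)(2c + 1) = 8acx + 4ac + 4ax + 2a + 4cx + 2c + 2x + 1.
Every term except the constant is even, so this is 2(4acx + 2ac + 2ax + a + 2cx + c + x) + 1,
and 4acx + 2ac + 2ax + a + 2cx + c + x ∈ ℤ gives the required form.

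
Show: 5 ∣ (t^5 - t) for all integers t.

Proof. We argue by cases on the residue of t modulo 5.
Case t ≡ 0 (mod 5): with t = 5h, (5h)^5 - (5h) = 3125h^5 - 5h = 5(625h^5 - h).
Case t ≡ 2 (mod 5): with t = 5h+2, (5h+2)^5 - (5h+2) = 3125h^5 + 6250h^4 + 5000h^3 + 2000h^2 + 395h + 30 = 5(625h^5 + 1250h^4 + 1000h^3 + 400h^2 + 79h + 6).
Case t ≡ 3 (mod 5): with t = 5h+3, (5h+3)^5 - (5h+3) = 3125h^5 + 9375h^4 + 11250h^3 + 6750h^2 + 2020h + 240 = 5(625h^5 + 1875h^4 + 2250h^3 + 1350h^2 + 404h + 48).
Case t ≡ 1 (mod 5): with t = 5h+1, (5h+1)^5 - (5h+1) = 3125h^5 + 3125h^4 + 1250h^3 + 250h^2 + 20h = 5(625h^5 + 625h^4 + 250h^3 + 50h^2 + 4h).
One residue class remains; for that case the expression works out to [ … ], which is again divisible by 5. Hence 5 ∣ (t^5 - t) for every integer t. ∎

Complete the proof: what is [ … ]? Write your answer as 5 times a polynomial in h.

Only t ≡ 4 (mod 5) is unaccounted for. Put t = 5h+4:
(5h+4)^5 - (5h+4) expands to 3125h^5 + 12500h^4 + 20000h^3 + 16000h^2 + 6395h + 1020,
and factoring out 5 leaves 5(625h^5 + 2500h^4 + 4000h^3 + 3200h^2 + 1279h + 204).

5(625h^5 + 2500h^4 + 4000h^3 + 3200h^2 + 1279h + 204)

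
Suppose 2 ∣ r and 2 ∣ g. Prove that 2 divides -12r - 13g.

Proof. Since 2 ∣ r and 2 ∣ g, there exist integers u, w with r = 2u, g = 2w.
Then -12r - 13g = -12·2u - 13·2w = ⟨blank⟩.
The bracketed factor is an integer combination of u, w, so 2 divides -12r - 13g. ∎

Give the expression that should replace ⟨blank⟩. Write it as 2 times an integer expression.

2(-12u - 13w)

Pull the common 2 out of every term: -12·2u - 13·2w = 2(-12u - 13w).
-12u - 13w is an integer, which exhibits the divisibility.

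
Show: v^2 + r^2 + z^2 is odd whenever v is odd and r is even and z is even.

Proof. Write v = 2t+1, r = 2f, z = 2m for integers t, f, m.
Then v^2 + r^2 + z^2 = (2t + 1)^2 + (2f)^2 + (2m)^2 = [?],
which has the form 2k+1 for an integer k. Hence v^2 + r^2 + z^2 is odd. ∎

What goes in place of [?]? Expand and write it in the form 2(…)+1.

2(2f^2 + 2m^2 + 2t^2 + 2t) + 1

Expanding: (2t + 1)^2 + (2f)^2 + (2m)^2 = 4f^2 + 4m^2 + 4t^2 + 4t + 1.
Every term except the constant is even, so this is 2(2f^2 + 2m^2 + 2t^2 + 2t) + 1,
and 2f^2 + 2m^2 + 2t^2 + 2t ∈ ℤ gives the required form.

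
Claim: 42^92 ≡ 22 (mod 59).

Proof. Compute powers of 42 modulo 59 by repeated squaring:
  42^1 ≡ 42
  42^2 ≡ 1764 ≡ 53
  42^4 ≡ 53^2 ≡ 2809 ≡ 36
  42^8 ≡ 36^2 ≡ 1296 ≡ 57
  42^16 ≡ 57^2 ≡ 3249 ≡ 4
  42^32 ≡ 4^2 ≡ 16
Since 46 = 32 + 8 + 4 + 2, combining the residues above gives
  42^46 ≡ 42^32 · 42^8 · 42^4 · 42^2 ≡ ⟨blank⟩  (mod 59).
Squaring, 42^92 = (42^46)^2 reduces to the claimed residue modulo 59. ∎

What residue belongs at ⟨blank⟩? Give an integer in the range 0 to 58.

9

Multiply the listed residues: 16 · 57 · 36 · 53 = 912 → 32832 → 1740096.
Reducing modulo 59: 1740096 = 29493·59 + 9, so 42^46 ≡ 9.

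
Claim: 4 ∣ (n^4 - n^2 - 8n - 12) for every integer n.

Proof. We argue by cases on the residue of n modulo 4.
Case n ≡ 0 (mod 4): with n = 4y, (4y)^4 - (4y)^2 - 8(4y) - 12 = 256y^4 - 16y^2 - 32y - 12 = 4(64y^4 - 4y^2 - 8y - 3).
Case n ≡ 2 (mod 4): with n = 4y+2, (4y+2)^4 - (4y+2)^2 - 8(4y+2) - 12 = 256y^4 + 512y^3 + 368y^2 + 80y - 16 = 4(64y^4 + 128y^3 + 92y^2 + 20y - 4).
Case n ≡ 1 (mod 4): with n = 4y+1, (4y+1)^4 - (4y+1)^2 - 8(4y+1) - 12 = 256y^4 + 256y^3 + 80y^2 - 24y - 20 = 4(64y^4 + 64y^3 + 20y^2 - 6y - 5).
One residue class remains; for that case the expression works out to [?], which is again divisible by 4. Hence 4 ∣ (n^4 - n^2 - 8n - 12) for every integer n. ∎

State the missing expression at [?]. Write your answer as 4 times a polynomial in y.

4(64y^4 + 192y^3 + 212y^2 + 94y + 9)

The residues treated are {0, 2, 1}, so the missing case is n ≡ 3 (mod 4); write n = 4y+3.
Then (4y+3)^4 - (4y+3)^2 - 8(4y+3) - 12 = 256y^4 + 768y^3 + 848y^2 + 376y + 36 = 4(64y^4 + 192y^3 + 212y^2 + 94y + 9).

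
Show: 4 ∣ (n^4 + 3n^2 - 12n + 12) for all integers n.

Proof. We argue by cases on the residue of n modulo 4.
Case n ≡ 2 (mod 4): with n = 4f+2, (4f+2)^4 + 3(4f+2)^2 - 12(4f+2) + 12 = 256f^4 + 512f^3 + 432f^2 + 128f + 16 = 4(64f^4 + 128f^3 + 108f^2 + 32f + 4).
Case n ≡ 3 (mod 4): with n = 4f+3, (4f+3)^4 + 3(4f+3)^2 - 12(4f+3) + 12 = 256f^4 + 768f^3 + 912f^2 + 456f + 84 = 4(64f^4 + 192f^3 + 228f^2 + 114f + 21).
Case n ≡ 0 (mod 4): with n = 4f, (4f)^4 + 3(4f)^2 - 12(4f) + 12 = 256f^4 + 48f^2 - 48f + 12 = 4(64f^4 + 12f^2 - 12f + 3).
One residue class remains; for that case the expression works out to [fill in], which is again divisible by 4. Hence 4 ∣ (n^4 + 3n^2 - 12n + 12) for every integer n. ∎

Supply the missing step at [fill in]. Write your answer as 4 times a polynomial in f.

4(64f^4 + 64f^3 + 36f^2 - 2f + 1)

Only n ≡ 1 (mod 4) is unaccounted for. Put n = 4f+1:
(4f+1)^4 + 3(4f+1)^2 - 12(4f+1) + 12 expands to 256f^4 + 256f^3 + 144f^2 - 8f + 4,
and factoring out 4 leaves 4(64f^4 + 64f^3 + 36f^2 - 2f + 1).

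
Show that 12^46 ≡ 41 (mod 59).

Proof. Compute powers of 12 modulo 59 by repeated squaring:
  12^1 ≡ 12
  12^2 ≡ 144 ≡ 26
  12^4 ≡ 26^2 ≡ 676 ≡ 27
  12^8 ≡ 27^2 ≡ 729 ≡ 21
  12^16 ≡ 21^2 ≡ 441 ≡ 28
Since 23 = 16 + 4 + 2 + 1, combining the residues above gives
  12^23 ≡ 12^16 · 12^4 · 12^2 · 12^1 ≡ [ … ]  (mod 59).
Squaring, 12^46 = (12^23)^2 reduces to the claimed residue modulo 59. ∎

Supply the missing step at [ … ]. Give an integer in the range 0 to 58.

49

12^16 · 12^4 · 12^2 · 12^1 ≡ 28 · 27 · 26 · 12 = 235872.
235872 mod 59 = 49, so 12^23 ≡ 49 (mod 59).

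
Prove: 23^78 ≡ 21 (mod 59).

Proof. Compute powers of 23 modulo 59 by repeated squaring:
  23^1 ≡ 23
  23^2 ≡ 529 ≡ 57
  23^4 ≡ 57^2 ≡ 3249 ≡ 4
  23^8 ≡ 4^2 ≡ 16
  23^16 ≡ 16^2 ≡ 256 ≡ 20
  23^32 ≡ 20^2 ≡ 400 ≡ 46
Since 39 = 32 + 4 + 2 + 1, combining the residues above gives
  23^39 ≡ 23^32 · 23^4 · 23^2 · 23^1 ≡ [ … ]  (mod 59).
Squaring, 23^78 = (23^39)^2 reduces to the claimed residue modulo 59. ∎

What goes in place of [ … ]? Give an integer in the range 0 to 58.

32

Multiply the listed residues: 46 · 4 · 57 · 23 = 184 → 10488 → 241224.
Reducing modulo 59: 241224 = 4088·59 + 32, so 23^39 ≡ 32.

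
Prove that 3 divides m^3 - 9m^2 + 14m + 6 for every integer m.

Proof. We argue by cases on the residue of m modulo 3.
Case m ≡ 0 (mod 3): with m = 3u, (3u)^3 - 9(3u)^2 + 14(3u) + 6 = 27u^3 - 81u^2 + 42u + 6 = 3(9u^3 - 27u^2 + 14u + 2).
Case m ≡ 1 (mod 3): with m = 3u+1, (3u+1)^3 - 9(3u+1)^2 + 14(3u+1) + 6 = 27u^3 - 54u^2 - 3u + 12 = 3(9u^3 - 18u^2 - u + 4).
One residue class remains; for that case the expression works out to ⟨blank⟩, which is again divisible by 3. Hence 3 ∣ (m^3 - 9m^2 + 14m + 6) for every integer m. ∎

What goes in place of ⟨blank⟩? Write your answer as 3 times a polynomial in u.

The residues treated are {0, 1}, so the missing case is m ≡ 2 (mod 3); write m = 3u+2.
Then (3u+2)^3 - 9(3u+2)^2 + 14(3u+2) + 6 = 27u^3 - 27u^2 - 30u + 6 = 3(9u^3 - 9u^2 - 10u + 2).

3(9u^3 - 9u^2 - 10u + 2)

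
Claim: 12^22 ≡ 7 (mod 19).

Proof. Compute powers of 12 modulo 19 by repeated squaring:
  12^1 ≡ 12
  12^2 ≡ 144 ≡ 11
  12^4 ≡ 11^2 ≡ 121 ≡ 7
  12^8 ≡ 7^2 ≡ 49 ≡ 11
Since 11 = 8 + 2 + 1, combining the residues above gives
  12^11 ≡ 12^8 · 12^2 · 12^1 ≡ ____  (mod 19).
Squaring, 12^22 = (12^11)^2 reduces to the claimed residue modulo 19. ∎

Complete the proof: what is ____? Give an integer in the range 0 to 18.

Multiply the listed residues: 11 · 11 · 12 = 121 → 1452.
Reducing modulo 19: 1452 = 76·19 + 8, so 12^11 ≡ 8.

8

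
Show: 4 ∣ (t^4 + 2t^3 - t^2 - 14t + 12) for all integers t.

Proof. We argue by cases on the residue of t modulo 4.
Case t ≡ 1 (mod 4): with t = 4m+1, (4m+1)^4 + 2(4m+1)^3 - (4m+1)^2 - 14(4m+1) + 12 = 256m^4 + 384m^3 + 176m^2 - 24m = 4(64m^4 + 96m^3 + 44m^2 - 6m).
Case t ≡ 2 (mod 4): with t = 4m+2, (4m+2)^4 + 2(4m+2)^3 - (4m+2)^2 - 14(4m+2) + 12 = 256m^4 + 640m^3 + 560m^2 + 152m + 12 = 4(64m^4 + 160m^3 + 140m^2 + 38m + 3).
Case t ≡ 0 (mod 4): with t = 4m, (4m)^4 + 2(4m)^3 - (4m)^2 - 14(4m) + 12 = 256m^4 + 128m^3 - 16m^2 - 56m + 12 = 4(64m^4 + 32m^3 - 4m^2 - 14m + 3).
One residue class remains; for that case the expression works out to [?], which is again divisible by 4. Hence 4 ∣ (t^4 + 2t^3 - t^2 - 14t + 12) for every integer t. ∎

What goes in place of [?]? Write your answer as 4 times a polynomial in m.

4(64m^4 + 224m^3 + 284m^2 + 142m + 24)

Only t ≡ 3 (mod 4) is unaccounted for. Put t = 4m+3:
(4m+3)^4 + 2(4m+3)^3 - (4m+3)^2 - 14(4m+3) + 12 expands to 256m^4 + 896m^3 + 1136m^2 + 568m + 96,
and factoring out 4 leaves 4(64m^4 + 224m^3 + 284m^2 + 142m + 24).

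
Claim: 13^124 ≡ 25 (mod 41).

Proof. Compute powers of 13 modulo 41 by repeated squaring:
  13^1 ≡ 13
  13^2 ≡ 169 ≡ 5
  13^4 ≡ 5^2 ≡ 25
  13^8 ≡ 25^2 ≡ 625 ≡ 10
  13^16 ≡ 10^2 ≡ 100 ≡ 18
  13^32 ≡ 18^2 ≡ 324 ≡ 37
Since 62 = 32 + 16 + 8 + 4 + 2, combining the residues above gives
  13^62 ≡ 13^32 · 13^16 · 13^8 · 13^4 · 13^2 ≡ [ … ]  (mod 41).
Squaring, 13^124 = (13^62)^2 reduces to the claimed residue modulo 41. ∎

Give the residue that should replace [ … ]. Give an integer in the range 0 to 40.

Multiply the listed residues: 37 · 18 · 10 · 25 · 5 = 666 → 6660 → 166500 → 832500.
Reducing modulo 41: 832500 = 20304·41 + 36, so 13^62 ≡ 36.

36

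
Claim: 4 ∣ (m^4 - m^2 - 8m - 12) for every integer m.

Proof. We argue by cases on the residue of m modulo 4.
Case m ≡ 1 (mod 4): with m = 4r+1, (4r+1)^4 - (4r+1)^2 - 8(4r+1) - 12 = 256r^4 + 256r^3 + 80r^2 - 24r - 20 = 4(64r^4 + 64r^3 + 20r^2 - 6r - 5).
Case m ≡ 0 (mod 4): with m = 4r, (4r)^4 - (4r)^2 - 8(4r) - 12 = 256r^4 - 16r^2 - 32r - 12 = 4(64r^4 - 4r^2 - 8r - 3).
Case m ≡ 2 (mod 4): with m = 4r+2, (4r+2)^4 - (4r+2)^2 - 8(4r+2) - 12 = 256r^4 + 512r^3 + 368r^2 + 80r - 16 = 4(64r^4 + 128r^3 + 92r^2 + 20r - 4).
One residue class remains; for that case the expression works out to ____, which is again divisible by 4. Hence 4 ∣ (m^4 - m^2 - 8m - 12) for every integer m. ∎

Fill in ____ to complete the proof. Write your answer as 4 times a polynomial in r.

Only m ≡ 3 (mod 4) is unaccounted for. Put m = 4r+3:
(4r+3)^4 - (4r+3)^2 - 8(4r+3) - 12 expands to 256r^4 + 768r^3 + 848r^2 + 376r + 36,
and factoring out 4 leaves 4(64r^4 + 192r^3 + 212r^2 + 94r + 9).

4(64r^4 + 192r^3 + 212r^2 + 94r + 9)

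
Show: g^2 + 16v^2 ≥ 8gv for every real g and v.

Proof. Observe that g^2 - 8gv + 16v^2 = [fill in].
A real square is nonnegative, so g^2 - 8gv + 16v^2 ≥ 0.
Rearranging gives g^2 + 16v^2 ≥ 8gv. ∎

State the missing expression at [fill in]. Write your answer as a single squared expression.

g^2 - 8gv + 16v^2 is a perfect-square trinomial: the outer terms are (g)^2 and (4v)^2, and the cross term is -2·g·4v.
So g^2 - 8gv + 16v^2 = (g - 4v)^2 ≥ 0.

(g - 4v)^2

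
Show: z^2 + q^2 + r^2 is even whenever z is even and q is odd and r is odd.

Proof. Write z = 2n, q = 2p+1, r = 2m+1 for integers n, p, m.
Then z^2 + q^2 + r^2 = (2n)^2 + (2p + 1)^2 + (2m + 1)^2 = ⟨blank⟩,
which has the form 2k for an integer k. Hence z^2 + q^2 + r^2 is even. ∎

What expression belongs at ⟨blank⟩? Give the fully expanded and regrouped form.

2(2m^2 + 2m + 2n^2 + 2p^2 + 2p + 1)

Expanding: (2n)^2 + (2p + 1)^2 + (2m + 1)^2 = 4m^2 + 4m + 4n^2 + 4p^2 + 4p + 2.
Every term is even; pulling out the factor of 2 gives 2(2m^2 + 2m + 2n^2 + 2p^2 + 2p + 1).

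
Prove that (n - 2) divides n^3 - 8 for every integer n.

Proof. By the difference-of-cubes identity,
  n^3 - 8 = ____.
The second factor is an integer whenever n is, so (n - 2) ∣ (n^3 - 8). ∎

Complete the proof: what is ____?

a^3 - b^3 = (a - b)(a^2 + ab + b^2). With a = n, b = 2:
n^3 - 8 = (n - 2)(n^2 + 2n + 4).

(n - 2)(n^2 + 2n + 4)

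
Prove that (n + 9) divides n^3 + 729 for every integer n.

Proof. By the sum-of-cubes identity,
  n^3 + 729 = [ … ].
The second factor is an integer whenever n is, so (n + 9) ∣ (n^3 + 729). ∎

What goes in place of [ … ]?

Polynomial division of n^3 + 729 by n + 9 leaves remainder 0 and quotient n^2 - 9n + 81.
Hence n^3 + 729 = (n + 9)(n^2 - 9n + 81).

(n + 9)(n^2 - 9n + 81)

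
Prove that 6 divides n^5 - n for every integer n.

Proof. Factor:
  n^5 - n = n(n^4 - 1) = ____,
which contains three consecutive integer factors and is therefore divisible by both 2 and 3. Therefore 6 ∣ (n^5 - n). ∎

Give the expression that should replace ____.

(n - 1)n(n + 1)(n^2 + 1)

n^4 - 1 = (n^2 - 1)(n^2 + 1), and n^2 - 1 = (n-1)(n+1).
So n(n^4 - 1) = (n - 1)n(n + 1)(n^2 + 1).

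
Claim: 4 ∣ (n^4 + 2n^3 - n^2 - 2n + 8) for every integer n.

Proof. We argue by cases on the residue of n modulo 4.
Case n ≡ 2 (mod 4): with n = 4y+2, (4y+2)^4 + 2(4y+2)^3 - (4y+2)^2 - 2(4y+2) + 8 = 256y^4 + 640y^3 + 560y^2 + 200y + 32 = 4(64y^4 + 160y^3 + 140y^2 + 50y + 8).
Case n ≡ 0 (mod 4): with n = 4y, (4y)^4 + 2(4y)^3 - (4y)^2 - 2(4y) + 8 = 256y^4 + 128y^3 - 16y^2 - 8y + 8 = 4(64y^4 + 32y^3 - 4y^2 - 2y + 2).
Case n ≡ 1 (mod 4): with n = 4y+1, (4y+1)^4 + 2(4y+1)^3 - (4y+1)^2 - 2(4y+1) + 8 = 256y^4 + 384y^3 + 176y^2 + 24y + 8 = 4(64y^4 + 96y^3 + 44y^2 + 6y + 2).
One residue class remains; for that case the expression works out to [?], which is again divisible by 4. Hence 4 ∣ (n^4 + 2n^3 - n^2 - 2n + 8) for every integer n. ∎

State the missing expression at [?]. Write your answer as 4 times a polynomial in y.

The residues treated are {2, 0, 1}, so the missing case is n ≡ 3 (mod 4); write n = 4y+3.
Then (4y+3)^4 + 2(4y+3)^3 - (4y+3)^2 - 2(4y+3) + 8 = 256y^4 + 896y^3 + 1136y^2 + 616y + 128 = 4(64y^4 + 224y^3 + 284y^2 + 154y + 32).

4(64y^4 + 224y^3 + 284y^2 + 154y + 32)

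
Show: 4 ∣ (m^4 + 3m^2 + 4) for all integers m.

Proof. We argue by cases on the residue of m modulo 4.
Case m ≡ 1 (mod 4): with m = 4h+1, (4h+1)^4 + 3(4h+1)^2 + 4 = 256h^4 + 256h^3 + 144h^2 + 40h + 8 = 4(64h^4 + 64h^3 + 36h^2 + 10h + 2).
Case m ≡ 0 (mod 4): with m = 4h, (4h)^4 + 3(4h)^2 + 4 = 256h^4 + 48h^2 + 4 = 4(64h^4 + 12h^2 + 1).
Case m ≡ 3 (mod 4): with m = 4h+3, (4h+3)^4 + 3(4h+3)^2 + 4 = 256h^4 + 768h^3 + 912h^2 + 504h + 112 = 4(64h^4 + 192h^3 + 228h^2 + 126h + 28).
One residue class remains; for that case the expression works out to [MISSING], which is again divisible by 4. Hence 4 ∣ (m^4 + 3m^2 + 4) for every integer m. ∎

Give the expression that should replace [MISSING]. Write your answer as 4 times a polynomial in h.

The residues treated are {1, 0, 3}, so the missing case is m ≡ 2 (mod 4); write m = 4h+2.
Then (4h+2)^4 + 3(4h+2)^2 + 4 = 256h^4 + 512h^3 + 432h^2 + 176h + 32 = 4(64h^4 + 128h^3 + 108h^2 + 44h + 8).

4(64h^4 + 128h^3 + 108h^2 + 44h + 8)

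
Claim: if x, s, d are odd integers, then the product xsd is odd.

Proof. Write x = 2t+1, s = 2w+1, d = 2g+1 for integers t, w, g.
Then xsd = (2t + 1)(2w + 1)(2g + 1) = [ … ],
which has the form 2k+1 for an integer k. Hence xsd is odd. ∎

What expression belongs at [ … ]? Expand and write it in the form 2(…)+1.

Expanding: (2t + 1)(2w + 1)(2g + 1) = 8gtw + 4gt + 4gw + 2g + 4tw + 2t + 2w + 1.
Every term except the constant is even, so this is 2(4gtw + 2gt + 2gw + g + 2tw + t + w) + 1,
and 4gtw + 2gt + 2gw + g + 2tw + t + w ∈ ℤ gives the required form.

2(4gtw + 2gt + 2gw + g + 2tw + t + w) + 1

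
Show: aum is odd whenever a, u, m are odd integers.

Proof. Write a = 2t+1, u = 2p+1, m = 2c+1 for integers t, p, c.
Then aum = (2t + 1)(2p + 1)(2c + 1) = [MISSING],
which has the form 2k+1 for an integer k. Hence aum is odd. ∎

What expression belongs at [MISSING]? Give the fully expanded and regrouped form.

Expanding: (2t + 1)(2p + 1)(2c + 1) = 8cpt + 4cp + 4ct + 2c + 4pt + 2p + 2t + 1.
Every term except the constant is even, so this is 2(4cpt + 2cp + 2ct + c + 2pt + p + t) + 1,
and 4cpt + 2cp + 2ct + c + 2pt + p + t ∈ ℤ gives the required form.

2(4cpt + 2cp + 2ct + c + 2pt + p + t) + 1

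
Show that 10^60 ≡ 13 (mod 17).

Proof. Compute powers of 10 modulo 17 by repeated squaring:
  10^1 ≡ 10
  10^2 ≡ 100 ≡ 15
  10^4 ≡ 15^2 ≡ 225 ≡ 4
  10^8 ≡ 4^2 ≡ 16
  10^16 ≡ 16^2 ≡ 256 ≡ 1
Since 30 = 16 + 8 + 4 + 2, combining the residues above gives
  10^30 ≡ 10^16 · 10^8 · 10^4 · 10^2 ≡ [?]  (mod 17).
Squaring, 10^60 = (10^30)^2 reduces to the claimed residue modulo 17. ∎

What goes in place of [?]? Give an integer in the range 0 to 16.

Multiply the listed residues: 1 · 16 · 4 · 15 = 16 → 64 → 960.
Reducing modulo 17: 960 = 56·17 + 8, so 10^30 ≡ 8.

8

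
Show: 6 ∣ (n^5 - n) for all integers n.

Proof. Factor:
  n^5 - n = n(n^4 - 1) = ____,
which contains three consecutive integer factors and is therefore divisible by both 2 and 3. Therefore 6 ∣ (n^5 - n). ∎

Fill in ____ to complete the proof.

(n - 1)n(n + 1)(n^2 + 1)

n^4 - 1 = (n^2 - 1)(n^2 + 1), and n^2 - 1 = (n-1)(n+1).
So n(n^4 - 1) = (n - 1)n(n + 1)(n^2 + 1).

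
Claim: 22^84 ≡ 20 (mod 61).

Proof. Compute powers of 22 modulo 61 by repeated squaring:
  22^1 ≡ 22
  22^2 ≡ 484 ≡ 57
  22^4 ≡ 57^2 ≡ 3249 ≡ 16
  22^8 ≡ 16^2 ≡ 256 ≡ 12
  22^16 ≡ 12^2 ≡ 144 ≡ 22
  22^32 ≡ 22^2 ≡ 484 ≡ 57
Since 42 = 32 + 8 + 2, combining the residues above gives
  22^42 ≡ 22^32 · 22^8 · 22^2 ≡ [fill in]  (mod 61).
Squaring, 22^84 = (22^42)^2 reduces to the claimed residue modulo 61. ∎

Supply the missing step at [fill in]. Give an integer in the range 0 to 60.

9

22^32 · 22^8 · 22^2 ≡ 57 · 12 · 57 = 38988.
38988 mod 61 = 9, so 22^42 ≡ 9 (mod 61).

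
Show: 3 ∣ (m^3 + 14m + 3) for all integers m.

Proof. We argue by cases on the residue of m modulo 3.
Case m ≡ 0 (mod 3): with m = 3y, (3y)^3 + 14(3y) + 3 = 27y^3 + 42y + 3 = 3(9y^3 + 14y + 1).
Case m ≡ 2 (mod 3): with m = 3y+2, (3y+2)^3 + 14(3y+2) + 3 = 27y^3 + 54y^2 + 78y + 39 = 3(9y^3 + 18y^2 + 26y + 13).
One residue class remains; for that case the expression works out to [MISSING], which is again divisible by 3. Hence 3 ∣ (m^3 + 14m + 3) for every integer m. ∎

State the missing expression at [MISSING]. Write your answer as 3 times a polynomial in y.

3(9y^3 + 9y^2 + 17y + 6)

The residues treated are {0, 2}, so the missing case is m ≡ 1 (mod 3); write m = 3y+1.
Then (3y+1)^3 + 14(3y+1) + 3 = 27y^3 + 27y^2 + 51y + 18 = 3(9y^3 + 9y^2 + 17y + 6).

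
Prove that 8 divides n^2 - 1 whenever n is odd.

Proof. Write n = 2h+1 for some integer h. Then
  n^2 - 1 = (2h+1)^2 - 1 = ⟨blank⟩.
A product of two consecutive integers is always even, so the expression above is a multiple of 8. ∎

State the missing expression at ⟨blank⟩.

4h(h + 1)

(2h+1)^2 - 1 = 4h^2 + 4h + 1 - 1 = 4h^2 + 4h = 4h(h+1).
Since h and h+1 are consecutive, h(h+1) is even, and 4·(even) is a multiple of 8.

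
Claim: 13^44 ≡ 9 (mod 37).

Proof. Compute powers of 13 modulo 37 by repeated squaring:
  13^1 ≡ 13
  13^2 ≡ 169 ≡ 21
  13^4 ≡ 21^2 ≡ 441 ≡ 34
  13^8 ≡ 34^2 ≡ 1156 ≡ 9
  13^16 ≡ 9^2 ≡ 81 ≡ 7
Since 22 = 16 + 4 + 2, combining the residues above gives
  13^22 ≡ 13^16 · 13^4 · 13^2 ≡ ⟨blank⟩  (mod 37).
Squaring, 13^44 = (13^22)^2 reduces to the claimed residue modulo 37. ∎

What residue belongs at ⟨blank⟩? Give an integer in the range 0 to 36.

3

13^16 · 13^4 · 13^2 ≡ 7 · 34 · 21 = 4998.
4998 mod 37 = 3, so 13^22 ≡ 3 (mod 37).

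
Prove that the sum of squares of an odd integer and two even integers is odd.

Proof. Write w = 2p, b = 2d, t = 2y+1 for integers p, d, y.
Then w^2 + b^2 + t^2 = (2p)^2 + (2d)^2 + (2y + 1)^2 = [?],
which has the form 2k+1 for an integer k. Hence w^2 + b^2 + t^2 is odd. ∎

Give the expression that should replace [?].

2(2d^2 + 2p^2 + 2y^2 + 2y) + 1

(2p)^2 + (2d)^2 + (2y + 1)^2 = 4d^2 + 4p^2 + 4y^2 + 4y + 1
= 2(2d^2 + 2p^2 + 2y^2 + 2y) + 1.
Since 2d^2 + 2p^2 + 2y^2 + 2y is an integer, the sum of squares is of the form 2k+1 for an integer k.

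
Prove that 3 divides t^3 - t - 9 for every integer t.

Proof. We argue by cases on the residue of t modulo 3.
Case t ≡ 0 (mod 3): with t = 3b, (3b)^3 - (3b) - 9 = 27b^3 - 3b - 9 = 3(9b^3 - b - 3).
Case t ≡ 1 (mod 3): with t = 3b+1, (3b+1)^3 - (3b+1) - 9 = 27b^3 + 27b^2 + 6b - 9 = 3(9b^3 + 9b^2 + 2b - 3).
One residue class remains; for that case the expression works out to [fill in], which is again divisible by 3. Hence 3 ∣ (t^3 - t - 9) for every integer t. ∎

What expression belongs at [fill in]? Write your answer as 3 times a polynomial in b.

Only t ≡ 2 (mod 3) is unaccounted for. Put t = 3b+2:
(3b+2)^3 - (3b+2) - 9 expands to 27b^3 + 54b^2 + 33b - 3,
and factoring out 3 leaves 3(9b^3 + 18b^2 + 11b - 1).

3(9b^3 + 18b^2 + 11b - 1)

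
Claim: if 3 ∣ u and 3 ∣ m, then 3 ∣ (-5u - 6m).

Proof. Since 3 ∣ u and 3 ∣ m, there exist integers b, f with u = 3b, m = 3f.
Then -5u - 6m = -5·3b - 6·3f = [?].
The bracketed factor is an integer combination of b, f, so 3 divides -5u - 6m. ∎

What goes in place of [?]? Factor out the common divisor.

3(-5b - 6f)

Pull the common 3 out of every term: -5·3b - 6·3f = 3(-5b - 6f).
-5b - 6f is an integer, which exhibits the divisibility.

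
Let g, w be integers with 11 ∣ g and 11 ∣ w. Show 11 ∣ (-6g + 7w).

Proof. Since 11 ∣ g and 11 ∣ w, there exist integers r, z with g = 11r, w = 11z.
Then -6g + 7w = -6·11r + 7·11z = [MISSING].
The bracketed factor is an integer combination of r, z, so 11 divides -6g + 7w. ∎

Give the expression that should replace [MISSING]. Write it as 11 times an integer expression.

11(-6r + 7z)

Each term has a factor of 11: -6·11r + 7·11z = 11·(-6r + 7z).
Since -6r + 7z is an integer, 11 ∣ (-6g + 7w).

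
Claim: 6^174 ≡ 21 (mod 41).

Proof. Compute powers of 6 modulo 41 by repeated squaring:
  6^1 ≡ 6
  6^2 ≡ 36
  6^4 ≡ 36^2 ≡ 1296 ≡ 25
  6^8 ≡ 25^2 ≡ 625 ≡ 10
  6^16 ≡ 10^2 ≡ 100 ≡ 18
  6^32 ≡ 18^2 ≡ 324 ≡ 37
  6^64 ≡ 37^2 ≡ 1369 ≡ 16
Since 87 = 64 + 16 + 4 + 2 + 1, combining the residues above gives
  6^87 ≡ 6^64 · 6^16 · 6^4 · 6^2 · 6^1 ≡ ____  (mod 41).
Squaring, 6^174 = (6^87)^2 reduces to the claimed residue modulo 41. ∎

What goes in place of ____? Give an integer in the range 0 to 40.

Multiply the listed residues: 16 · 18 · 25 · 36 · 6 = 288 → 7200 → 259200 → 1555200.
Reducing modulo 41: 1555200 = 37931·41 + 29, so 6^87 ≡ 29.

29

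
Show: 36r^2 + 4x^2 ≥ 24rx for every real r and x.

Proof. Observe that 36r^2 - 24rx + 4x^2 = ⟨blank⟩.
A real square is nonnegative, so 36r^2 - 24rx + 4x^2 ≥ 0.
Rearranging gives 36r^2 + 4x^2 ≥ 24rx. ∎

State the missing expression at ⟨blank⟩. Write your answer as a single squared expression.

(6r - 2x)^2

36r^2 - 24rx + 4x^2 is a perfect-square trinomial: the outer terms are (6r)^2 and (2x)^2, and the cross term is -2·6r·2x.
So 36r^2 - 24rx + 4x^2 = (6r - 2x)^2 ≥ 0.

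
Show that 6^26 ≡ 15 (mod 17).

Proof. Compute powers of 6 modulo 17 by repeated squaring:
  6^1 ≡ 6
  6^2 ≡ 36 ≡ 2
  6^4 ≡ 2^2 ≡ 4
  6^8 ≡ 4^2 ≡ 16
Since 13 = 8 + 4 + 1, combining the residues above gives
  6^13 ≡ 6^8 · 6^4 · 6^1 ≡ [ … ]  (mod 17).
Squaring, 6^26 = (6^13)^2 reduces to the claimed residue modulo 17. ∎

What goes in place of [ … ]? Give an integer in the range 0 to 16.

10

6^8 · 6^4 · 6^1 ≡ 16 · 4 · 6 = 384.
384 mod 17 = 10, so 6^13 ≡ 10 (mod 17).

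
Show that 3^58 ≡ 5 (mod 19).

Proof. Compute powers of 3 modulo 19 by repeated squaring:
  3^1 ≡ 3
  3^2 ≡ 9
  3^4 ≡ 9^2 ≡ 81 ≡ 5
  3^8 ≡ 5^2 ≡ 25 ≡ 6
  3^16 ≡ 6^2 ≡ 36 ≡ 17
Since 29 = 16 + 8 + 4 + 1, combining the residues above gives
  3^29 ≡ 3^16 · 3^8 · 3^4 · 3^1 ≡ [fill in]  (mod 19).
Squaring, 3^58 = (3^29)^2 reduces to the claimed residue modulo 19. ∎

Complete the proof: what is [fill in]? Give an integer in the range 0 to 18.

3^16 · 3^8 · 3^4 · 3^1 ≡ 17 · 6 · 5 · 3 = 1530.
1530 mod 19 = 10, so 3^29 ≡ 10 (mod 19).

10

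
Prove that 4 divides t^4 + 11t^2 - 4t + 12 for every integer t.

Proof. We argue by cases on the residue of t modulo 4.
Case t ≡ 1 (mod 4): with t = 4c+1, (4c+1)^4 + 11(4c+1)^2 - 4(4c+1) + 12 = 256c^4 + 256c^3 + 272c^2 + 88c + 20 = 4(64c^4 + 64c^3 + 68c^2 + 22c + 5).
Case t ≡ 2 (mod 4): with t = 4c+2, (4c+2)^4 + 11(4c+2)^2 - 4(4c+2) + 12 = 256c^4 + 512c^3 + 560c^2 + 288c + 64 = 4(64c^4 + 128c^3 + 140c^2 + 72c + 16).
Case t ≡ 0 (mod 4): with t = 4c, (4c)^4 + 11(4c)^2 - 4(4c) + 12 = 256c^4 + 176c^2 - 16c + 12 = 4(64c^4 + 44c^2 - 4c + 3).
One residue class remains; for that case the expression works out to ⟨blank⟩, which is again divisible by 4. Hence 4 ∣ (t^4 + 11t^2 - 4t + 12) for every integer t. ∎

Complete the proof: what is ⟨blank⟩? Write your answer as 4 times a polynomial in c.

Only t ≡ 3 (mod 4) is unaccounted for. Put t = 4c+3:
(4c+3)^4 + 11(4c+3)^2 - 4(4c+3) + 12 expands to 256c^4 + 768c^3 + 1040c^2 + 680c + 180,
and factoring out 4 leaves 4(64c^4 + 192c^3 + 260c^2 + 170c + 45).

4(64c^4 + 192c^3 + 260c^2 + 170c + 45)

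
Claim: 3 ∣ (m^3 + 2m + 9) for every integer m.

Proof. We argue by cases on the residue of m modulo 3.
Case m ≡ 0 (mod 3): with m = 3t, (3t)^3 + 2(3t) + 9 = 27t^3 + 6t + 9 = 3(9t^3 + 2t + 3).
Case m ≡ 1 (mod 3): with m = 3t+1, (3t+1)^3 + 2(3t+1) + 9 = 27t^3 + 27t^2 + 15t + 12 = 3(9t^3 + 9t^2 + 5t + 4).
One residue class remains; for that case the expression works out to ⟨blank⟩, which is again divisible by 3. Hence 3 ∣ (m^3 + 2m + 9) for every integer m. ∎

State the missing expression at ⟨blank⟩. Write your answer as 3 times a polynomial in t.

The residues treated are {0, 1}, so the missing case is m ≡ 2 (mod 3); write m = 3t+2.
Then (3t+2)^3 + 2(3t+2) + 9 = 27t^3 + 54t^2 + 42t + 21 = 3(9t^3 + 18t^2 + 14t + 7).

3(9t^3 + 18t^2 + 14t + 7)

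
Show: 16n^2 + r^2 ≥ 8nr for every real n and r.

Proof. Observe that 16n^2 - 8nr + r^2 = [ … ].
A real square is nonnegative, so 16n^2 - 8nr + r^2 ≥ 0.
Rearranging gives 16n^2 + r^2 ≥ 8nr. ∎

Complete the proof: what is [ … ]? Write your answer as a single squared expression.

The leading and trailing coefficients are 4^2 and 1^2, and 8 = 2·4·1, so the trinomial is (4n - r)^2.
Hence 16n^2 - 8nr + r^2 ≥ 0.

(4n - r)^2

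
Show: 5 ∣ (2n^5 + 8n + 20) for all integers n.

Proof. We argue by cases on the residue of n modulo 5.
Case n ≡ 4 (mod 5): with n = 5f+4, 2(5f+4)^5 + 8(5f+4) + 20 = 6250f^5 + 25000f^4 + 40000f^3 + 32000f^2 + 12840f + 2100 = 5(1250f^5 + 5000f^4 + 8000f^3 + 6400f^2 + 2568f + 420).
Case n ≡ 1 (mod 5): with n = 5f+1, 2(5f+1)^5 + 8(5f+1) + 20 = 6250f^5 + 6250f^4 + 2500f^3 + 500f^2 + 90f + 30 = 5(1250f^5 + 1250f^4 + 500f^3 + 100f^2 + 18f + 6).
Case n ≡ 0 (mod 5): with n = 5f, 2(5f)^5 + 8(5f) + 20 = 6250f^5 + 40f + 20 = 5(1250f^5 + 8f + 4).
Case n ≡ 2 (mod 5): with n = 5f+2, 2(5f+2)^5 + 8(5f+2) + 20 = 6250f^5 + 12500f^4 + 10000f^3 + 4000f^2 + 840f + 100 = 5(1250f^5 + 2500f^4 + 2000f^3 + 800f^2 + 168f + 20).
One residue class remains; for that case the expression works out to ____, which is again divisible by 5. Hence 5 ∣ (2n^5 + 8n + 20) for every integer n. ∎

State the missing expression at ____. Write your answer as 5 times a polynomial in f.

5(1250f^5 + 3750f^4 + 4500f^3 + 2700f^2 + 818f + 106)

Only n ≡ 3 (mod 5) is unaccounted for. Put n = 5f+3:
2(5f+3)^5 + 8(5f+3) + 20 expands to 6250f^5 + 18750f^4 + 22500f^3 + 13500f^2 + 4090f + 530,
and factoring out 5 leaves 5(1250f^5 + 3750f^4 + 4500f^3 + 2700f^2 + 818f + 106).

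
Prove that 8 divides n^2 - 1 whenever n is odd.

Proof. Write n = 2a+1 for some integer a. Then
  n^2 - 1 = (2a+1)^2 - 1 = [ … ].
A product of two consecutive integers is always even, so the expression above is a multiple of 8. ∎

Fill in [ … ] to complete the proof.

(2a+1)^2 - 1 = 4a^2 + 4a + 1 - 1 = 4a^2 + 4a = 4a(a+1).
Since a and a+1 are consecutive, a(a+1) is even, and 4·(even) is a multiple of 8.

4a(a + 1)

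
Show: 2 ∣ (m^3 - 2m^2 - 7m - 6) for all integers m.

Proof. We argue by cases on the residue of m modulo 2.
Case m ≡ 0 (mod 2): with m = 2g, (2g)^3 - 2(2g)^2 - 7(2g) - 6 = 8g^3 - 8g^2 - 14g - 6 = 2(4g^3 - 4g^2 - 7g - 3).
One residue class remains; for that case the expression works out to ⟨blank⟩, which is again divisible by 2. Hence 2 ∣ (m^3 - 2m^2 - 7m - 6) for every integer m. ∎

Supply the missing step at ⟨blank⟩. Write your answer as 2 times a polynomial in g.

The residues treated are {0}, so the missing case is m ≡ 1 (mod 2); write m = 2g+1.
Then (2g+1)^3 - 2(2g+1)^2 - 7(2g+1) - 6 = 8g^3 + 4g^2 - 16g - 14 = 2(4g^3 + 2g^2 - 8g - 7).

2(4g^3 + 2g^2 - 8g - 7)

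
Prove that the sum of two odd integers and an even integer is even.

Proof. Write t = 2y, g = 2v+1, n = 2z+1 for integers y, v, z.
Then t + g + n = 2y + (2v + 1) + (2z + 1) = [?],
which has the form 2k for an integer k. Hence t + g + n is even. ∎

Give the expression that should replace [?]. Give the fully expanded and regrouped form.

2(v + y + z + 1)

Expanding: 2y + (2v + 1) + (2z + 1) = 2v + 2y + 2z + 2.
Every term is even; pulling out the factor of 2 gives 2(v + y + z + 1).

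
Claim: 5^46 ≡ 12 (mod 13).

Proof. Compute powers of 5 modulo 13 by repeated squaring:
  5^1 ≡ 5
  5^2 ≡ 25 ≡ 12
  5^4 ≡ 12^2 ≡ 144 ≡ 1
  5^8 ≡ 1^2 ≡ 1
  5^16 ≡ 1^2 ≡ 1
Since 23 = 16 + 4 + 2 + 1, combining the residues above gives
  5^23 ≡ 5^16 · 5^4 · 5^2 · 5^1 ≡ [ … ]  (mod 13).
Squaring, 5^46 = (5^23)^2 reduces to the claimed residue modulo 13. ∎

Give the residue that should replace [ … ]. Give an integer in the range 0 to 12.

8

5^16 · 5^4 · 5^2 · 5^1 ≡ 1 · 1 · 12 · 5 = 60.
60 mod 13 = 8, so 5^23 ≡ 8 (mod 13).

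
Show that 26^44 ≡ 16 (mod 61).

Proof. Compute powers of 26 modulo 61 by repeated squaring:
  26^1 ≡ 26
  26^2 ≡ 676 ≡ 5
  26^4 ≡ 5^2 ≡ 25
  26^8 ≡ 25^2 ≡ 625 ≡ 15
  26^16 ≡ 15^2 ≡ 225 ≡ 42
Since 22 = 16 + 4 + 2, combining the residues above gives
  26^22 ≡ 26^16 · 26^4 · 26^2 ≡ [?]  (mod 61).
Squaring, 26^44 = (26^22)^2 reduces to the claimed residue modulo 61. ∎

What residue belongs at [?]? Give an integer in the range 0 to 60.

4

Multiply the listed residues: 42 · 25 · 5 = 1050 → 5250.
Reducing modulo 61: 5250 = 86·61 + 4, so 26^22 ≡ 4.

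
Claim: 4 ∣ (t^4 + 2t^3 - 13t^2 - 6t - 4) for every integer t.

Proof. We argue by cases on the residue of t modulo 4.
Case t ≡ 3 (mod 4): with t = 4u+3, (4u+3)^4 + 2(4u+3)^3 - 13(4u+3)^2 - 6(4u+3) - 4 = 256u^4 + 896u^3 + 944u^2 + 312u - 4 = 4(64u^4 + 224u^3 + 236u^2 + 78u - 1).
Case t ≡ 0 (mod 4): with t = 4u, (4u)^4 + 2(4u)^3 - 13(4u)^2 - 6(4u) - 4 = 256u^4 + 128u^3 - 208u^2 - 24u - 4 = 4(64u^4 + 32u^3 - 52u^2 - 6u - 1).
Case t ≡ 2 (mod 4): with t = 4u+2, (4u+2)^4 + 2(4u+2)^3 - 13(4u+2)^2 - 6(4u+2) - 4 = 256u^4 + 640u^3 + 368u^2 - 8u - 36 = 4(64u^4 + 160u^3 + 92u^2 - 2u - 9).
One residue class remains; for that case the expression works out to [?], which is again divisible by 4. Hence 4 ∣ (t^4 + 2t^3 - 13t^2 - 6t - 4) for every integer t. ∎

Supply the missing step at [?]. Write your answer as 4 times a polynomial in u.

Only t ≡ 1 (mod 4) is unaccounted for. Put t = 4u+1:
(4u+1)^4 + 2(4u+1)^3 - 13(4u+1)^2 - 6(4u+1) - 4 expands to 256u^4 + 384u^3 - 16u^2 - 88u - 20,
and factoring out 4 leaves 4(64u^4 + 96u^3 - 4u^2 - 22u - 5).

4(64u^4 + 96u^3 - 4u^2 - 22u - 5)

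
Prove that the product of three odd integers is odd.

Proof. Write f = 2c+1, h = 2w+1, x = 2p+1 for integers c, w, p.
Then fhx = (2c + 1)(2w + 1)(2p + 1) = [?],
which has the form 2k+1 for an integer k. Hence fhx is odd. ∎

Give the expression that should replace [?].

2(4cpw + 2cp + 2cw + c + 2pw + p + w) + 1

(2c + 1)(2w + 1)(2p + 1) = 8cpw + 4cp + 4cw + 2c + 4pw + 2p + 2w + 1
= 2(4cpw + 2cp + 2cw + c + 2pw + p + w) + 1.
Since 4cpw + 2cp + 2cw + c + 2pw + p + w is an integer, the product is of the form 2k+1 for an integer k.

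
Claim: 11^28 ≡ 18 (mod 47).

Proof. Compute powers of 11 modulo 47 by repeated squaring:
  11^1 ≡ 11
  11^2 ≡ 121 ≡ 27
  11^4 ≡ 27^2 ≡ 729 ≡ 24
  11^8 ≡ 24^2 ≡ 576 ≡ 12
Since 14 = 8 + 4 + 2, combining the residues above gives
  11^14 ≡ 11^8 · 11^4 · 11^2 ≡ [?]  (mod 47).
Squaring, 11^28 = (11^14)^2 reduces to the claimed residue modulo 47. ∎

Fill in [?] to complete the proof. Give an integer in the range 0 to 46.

Multiply the listed residues: 12 · 24 · 27 = 288 → 7776.
Reducing modulo 47: 7776 = 165·47 + 21, so 11^14 ≡ 21.

21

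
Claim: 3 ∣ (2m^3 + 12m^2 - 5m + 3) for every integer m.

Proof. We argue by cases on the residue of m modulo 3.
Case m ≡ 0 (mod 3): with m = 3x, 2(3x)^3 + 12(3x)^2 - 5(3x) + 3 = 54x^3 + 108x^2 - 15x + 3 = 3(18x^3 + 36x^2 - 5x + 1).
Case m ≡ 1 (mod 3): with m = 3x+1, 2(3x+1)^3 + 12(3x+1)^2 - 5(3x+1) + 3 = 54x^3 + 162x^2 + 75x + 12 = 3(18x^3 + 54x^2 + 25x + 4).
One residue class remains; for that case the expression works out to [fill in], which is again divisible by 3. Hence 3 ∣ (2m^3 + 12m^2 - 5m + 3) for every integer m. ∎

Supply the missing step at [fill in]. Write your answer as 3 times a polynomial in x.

Only m ≡ 2 (mod 3) is unaccounted for. Put m = 3x+2:
2(3x+2)^3 + 12(3x+2)^2 - 5(3x+2) + 3 expands to 54x^3 + 216x^2 + 201x + 57,
and factoring out 3 leaves 3(18x^3 + 72x^2 + 67x + 19).

3(18x^3 + 72x^2 + 67x + 19)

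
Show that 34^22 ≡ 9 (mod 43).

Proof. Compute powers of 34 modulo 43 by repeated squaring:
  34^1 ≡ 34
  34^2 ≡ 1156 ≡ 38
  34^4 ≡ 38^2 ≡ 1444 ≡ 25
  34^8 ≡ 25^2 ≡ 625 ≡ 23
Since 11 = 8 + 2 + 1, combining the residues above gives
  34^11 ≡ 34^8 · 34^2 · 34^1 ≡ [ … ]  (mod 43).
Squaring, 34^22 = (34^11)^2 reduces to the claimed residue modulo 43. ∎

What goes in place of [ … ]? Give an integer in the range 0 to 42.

3

Multiply the listed residues: 23 · 38 · 34 = 874 → 29716.
Reducing modulo 43: 29716 = 691·43 + 3, so 34^11 ≡ 3.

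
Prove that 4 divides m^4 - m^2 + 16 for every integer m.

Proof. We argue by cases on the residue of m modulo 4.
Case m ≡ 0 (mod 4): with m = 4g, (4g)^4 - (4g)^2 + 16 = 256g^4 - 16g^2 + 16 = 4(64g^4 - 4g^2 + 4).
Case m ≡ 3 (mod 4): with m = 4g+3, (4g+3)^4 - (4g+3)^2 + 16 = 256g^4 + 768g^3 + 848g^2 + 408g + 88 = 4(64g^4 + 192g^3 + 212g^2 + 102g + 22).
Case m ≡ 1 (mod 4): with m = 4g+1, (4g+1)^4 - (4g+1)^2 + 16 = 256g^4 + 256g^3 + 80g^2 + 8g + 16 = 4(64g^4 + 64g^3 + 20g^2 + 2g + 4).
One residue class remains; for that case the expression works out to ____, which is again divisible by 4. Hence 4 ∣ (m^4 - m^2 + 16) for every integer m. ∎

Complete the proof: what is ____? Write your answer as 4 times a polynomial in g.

The residues treated are {0, 3, 1}, so the missing case is m ≡ 2 (mod 4); write m = 4g+2.
Then (4g+2)^4 - (4g+2)^2 + 16 = 256g^4 + 512g^3 + 368g^2 + 112g + 28 = 4(64g^4 + 128g^3 + 92g^2 + 28g + 7).

4(64g^4 + 128g^3 + 92g^2 + 28g + 7)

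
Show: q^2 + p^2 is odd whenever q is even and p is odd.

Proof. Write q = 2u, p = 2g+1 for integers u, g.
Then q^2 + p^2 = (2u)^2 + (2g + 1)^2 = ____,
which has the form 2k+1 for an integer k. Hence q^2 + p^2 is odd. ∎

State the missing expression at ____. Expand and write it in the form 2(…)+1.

2(2g^2 + 2g + 2u^2) + 1

(2u)^2 + (2g + 1)^2 = 4g^2 + 4g + 4u^2 + 1
= 2(2g^2 + 2g + 2u^2) + 1.
Since 2g^2 + 2g + 2u^2 is an integer, the sum of squares is of the form 2k+1 for an integer k.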